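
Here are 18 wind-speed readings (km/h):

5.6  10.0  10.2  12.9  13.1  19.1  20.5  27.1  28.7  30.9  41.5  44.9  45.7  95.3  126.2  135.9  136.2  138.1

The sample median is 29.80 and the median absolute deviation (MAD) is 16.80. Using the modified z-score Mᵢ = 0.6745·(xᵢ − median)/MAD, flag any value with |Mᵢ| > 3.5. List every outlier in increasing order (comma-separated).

126.2, 135.9, 136.2, 138.1

|Mᵢ| > 3.5 ⇔ |xᵢ − 29.80| > 3.5·16.80/0.6745 = 87.18.
So outliers lie outside [-57.38, 116.98].
126.2: M = 3.87 → outlier.
135.9: M = 4.26 → outlier.
136.2: M = 4.27 → outlier.
138.1: M = 4.35 → outlier.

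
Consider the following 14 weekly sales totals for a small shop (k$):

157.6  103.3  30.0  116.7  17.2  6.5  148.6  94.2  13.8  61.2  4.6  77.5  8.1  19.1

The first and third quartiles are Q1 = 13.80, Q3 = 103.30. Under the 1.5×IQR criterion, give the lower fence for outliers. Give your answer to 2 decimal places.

-120.45

IQR = Q3 − Q1 = 103.30 − 13.80 = 89.50.
Lower fence = Q1 − 1.5·IQR = 13.80 − 134.25 = -120.45.
Upper fence = Q3 + 1.5·IQR = 103.30 + 134.25 = 237.55.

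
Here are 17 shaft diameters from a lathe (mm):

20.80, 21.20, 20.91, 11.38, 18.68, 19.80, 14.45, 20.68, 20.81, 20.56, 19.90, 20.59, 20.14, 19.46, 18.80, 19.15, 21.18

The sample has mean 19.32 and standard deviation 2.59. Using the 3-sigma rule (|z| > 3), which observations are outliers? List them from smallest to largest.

11.38

Cutoffs at x̄ ± 3s: 19.32 ± 3·2.59 = [11.55, 27.09].
11.38: z = -3.07, |z| > 3 → outlier.
Every other value lies within [11.55, 27.09].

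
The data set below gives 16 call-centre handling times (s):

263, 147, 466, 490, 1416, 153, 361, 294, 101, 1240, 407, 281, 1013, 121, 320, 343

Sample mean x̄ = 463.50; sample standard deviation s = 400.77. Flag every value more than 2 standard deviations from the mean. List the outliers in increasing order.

1416

Cutoffs at x̄ ± 2s: 463.50 ± 2·400.77 = [-338.04, 1265.04].
1416: z = 2.38, |z| > 2 → outlier.
Every other value lies within [-338.04, 1265.04].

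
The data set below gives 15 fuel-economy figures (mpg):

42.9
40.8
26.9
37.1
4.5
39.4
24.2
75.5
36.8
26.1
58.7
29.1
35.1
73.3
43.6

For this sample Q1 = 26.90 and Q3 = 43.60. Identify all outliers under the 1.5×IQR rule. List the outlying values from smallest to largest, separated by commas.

IQR = Q3 − Q1 = 43.60 − 26.90 = 16.70.
Lower fence = Q1 − 1.5·IQR = 26.90 − 25.05 = 1.85.
Upper fence = Q3 + 1.5·IQR = 43.60 + 25.05 = 68.65.
73.3 > 68.65 → outlier.
75.5 > 68.65 → outlier.
All remaining values lie within [1.85, 68.65].

73.3, 75.5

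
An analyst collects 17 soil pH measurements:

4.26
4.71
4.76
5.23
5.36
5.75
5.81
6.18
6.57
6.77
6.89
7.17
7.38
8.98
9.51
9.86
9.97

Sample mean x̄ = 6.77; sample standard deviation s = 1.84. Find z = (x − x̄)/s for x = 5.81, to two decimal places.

z = (5.81 − 6.77) / 1.84 = -0.52.

-0.52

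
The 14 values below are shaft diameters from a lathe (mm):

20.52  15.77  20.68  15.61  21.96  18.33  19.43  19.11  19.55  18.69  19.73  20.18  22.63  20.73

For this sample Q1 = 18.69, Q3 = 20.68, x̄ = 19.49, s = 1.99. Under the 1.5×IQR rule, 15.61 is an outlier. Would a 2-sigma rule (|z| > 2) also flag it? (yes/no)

z = (15.61 − 19.49) / 1.99 = -1.95.
|z| = 1.95 ≤ 2.

no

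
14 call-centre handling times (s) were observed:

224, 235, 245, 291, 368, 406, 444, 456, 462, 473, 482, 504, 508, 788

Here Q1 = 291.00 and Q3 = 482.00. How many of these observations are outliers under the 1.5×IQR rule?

1

IQR = 191.00; fences at 291.00 − 286.50 = 4.50 and 482.00 + 286.50 = 768.50.
Outside the cutoffs: 788.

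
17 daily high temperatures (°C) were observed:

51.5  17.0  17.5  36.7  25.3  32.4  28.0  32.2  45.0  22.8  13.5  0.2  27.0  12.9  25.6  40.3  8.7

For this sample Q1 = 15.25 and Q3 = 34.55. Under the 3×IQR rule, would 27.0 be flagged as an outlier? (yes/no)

IQR = Q3 − Q1 = 34.55 − 15.25 = 19.30.
Lower fence = Q1 − 3·IQR = 15.25 − 57.90 = -42.65.
Upper fence = Q3 + 3·IQR = 34.55 + 57.90 = 92.45.
27.0 lies within [-42.65, 92.45].

no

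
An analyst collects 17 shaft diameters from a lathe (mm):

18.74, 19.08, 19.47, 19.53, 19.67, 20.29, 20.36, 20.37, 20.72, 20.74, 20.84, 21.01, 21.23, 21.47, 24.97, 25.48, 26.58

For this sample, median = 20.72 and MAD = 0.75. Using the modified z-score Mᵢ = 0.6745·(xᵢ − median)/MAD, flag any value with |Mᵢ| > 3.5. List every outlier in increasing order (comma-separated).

24.97, 25.48, 26.58

|Mᵢ| > 3.5 ⇔ |xᵢ − 20.72| > 3.5·0.75/0.6745 = 3.89.
So outliers lie outside [16.83, 24.61].
24.97: M = 3.82 → outlier.
25.48: M = 4.28 → outlier.
26.58: M = 5.27 → outlier.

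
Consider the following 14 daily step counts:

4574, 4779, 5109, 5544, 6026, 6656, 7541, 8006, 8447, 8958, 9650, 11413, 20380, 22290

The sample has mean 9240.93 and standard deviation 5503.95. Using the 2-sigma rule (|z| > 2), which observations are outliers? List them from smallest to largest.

Cutoffs at x̄ ± 2s: 9240.93 ± 2·5503.95 = [-1766.97, 20248.83].
20380: z = 2.02, |z| > 2 → outlier.
22290: z = 2.37, |z| > 2 → outlier.
Every other value lies within [-1766.97, 20248.83].

20380, 22290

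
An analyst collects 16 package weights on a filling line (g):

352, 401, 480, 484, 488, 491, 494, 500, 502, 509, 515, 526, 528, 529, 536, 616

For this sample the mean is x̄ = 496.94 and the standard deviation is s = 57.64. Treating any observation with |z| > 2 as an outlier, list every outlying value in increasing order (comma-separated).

Cutoffs at x̄ ± 2s: 496.94 ± 2·57.64 = [381.66, 612.22].
352: z = -2.51, |z| > 2 → outlier.
616: z = 2.07, |z| > 2 → outlier.
Every other value lies within [381.66, 612.22].

352, 616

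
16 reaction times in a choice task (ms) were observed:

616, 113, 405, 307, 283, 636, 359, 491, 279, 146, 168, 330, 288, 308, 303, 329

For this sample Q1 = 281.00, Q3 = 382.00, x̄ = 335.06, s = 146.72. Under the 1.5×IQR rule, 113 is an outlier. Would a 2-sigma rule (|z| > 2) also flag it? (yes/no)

no

z = (113 − 335.06) / 146.72 = -1.51.
|z| = 1.51 ≤ 2.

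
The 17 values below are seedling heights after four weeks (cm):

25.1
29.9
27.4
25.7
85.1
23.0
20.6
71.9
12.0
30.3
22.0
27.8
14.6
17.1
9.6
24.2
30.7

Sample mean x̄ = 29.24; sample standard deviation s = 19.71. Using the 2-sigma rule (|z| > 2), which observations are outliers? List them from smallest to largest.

Cutoffs at x̄ ± 2s: 29.24 ± 2·19.71 = [-10.18, 68.66].
71.9: z = 2.16, |z| > 2 → outlier.
85.1: z = 2.83, |z| > 2 → outlier.
Every other value lies within [-10.18, 68.66].

71.9, 85.1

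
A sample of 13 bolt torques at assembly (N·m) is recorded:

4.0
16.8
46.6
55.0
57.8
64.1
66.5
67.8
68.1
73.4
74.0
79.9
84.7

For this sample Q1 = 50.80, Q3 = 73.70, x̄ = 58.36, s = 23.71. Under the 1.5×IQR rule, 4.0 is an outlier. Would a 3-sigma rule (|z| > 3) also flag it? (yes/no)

z = (4.0 − 58.36) / 23.71 = -2.29.
|z| = 2.29 ≤ 3.

no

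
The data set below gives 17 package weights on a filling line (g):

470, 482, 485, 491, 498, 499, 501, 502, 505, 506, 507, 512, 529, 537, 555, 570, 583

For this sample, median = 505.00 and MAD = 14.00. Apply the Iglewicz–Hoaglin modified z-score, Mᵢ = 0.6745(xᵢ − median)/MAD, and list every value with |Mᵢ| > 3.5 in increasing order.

|Mᵢ| > 3.5 ⇔ |xᵢ − 505.00| > 3.5·14.00/0.6745 = 72.65.
So outliers lie outside [432.35, 577.65].
583: M = 3.76 → outlier.

583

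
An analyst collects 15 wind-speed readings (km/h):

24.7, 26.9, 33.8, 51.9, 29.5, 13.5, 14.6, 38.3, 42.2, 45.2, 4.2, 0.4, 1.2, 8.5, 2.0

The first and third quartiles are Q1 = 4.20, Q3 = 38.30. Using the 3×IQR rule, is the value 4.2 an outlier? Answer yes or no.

no

IQR = Q3 − Q1 = 38.30 − 4.20 = 34.10.
Lower fence = Q1 − 3·IQR = 4.20 − 102.30 = -98.10.
Upper fence = Q3 + 3·IQR = 38.30 + 102.30 = 140.60.
4.2 lies within [-98.10, 140.60].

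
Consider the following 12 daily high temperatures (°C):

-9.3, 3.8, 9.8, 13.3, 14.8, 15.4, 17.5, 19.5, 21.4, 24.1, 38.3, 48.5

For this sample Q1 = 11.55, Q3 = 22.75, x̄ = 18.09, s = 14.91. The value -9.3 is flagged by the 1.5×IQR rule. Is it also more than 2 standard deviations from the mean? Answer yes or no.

z = (-9.3 − 18.09) / 14.91 = -1.84.
|z| = 1.84 ≤ 2.

no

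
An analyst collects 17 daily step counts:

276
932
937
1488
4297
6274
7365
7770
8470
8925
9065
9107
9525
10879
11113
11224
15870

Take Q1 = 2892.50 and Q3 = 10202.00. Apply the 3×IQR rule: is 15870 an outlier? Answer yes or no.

no

IQR = Q3 − Q1 = 10202.00 − 2892.50 = 7309.50.
Lower fence = Q1 − 3·IQR = 2892.50 − 21928.50 = -19036.00.
Upper fence = Q3 + 3·IQR = 10202.00 + 21928.50 = 32130.50.
15870 lies within [-19036.00, 32130.50].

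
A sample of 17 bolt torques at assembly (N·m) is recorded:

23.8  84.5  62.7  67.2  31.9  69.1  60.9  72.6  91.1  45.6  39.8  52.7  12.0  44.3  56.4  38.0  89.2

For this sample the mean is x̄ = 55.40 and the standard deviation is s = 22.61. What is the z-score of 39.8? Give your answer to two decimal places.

z = (39.8 − 55.40) / 22.61 = -0.69.

-0.69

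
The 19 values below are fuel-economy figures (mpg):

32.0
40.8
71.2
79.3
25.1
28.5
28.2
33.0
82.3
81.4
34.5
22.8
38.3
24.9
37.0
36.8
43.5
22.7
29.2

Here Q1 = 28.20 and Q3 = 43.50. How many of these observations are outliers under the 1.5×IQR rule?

4

IQR = 15.30; fences at 28.20 − 22.95 = 5.25 and 43.50 + 22.95 = 66.45.
Outside the cutoffs: 71.2, 79.3, 81.4, 82.3.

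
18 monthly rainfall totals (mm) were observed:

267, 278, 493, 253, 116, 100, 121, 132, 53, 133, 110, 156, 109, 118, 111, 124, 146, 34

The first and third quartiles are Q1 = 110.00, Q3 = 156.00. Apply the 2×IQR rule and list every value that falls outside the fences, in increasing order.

253, 267, 278, 493

IQR = Q3 − Q1 = 156.00 − 110.00 = 46.00.
Lower fence = Q1 − 2·IQR = 110.00 − 92.00 = 18.00.
Upper fence = Q3 + 2·IQR = 156.00 + 92.00 = 248.00.
253 > 248.00 → outlier.
267 > 248.00 → outlier.
278 > 248.00 → outlier.
493 > 248.00 → outlier.
All remaining values lie within [18.00, 248.00].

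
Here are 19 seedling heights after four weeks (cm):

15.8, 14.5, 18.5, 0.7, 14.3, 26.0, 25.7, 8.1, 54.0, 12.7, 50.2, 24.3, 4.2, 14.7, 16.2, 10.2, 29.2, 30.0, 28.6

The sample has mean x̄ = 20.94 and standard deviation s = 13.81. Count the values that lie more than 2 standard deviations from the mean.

Cutoffs: x̄ ± 2s = [-6.68, 48.56].
Outside the cutoffs: 50.2, 54.0.

2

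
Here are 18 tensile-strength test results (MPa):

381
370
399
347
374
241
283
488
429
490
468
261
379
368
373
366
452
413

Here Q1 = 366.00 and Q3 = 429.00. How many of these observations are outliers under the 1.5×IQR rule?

2

IQR = 63.00; fences at 366.00 − 94.50 = 271.50 and 429.00 + 94.50 = 523.50.
Outside the cutoffs: 241, 261.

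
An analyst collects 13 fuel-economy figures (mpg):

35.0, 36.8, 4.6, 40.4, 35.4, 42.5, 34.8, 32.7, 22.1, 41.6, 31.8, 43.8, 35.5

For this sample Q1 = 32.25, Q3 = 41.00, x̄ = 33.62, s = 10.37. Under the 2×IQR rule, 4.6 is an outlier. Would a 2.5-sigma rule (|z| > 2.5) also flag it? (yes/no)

z = (4.6 − 33.62) / 10.37 = -2.80.
|z| = 2.80 > 2.5.

yes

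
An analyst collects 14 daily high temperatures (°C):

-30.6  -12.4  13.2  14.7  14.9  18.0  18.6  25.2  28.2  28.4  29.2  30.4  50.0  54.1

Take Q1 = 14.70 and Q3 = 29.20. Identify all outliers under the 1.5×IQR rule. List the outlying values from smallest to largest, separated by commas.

IQR = Q3 − Q1 = 29.20 − 14.70 = 14.50.
Lower fence = Q1 − 1.5·IQR = 14.70 − 21.75 = -7.05.
Upper fence = Q3 + 1.5·IQR = 29.20 + 21.75 = 50.95.
-30.6 < -7.05 → outlier.
-12.4 < -7.05 → outlier.
54.1 > 50.95 → outlier.
All remaining values lie within [-7.05, 50.95].

-30.6, -12.4, 54.1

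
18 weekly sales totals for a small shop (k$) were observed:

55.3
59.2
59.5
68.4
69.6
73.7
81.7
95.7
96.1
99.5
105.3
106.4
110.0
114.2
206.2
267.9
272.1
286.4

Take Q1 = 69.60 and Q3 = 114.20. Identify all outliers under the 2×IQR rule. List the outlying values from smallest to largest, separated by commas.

206.2, 267.9, 272.1, 286.4

IQR = Q3 − Q1 = 114.20 − 69.60 = 44.60.
Lower fence = Q1 − 2·IQR = 69.60 − 89.20 = -19.60.
Upper fence = Q3 + 2·IQR = 114.20 + 89.20 = 203.40.
206.2 > 203.40 → outlier.
267.9 > 203.40 → outlier.
272.1 > 203.40 → outlier.
286.4 > 203.40 → outlier.
All remaining values lie within [-19.60, 203.40].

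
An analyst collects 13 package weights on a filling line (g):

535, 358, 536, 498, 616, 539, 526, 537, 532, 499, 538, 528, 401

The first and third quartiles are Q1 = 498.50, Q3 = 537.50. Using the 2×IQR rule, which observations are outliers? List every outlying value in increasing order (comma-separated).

IQR = Q3 − Q1 = 537.50 − 498.50 = 39.00.
Lower fence = Q1 − 2·IQR = 498.50 − 78.00 = 420.50.
Upper fence = Q3 + 2·IQR = 537.50 + 78.00 = 615.50.
358 < 420.50 → outlier.
401 < 420.50 → outlier.
616 > 615.50 → outlier.
All remaining values lie within [420.50, 615.50].

358, 401, 616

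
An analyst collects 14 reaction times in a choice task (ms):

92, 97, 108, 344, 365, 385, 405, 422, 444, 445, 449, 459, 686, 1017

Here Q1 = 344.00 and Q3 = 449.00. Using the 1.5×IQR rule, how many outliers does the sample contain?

5

IQR = 105.00; fences at 344.00 − 157.50 = 186.50 and 449.00 + 157.50 = 606.50.
Outside the cutoffs: 92, 97, 108, 686, 1017.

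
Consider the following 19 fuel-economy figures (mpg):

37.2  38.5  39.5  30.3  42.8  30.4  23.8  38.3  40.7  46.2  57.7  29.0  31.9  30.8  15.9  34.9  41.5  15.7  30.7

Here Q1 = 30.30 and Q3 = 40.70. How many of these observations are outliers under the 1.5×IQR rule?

IQR = 10.40; fences at 30.30 − 15.60 = 14.70 and 40.70 + 15.60 = 56.30.
Outside the cutoffs: 57.7.

1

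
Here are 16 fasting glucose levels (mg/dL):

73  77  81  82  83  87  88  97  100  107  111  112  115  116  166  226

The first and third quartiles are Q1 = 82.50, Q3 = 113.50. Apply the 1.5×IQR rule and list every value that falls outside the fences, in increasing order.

IQR = Q3 − Q1 = 113.50 − 82.50 = 31.00.
Lower fence = Q1 − 1.5·IQR = 82.50 − 46.50 = 36.00.
Upper fence = Q3 + 1.5·IQR = 113.50 + 46.50 = 160.00.
166 > 160.00 → outlier.
226 > 160.00 → outlier.
All remaining values lie within [36.00, 160.00].

166, 226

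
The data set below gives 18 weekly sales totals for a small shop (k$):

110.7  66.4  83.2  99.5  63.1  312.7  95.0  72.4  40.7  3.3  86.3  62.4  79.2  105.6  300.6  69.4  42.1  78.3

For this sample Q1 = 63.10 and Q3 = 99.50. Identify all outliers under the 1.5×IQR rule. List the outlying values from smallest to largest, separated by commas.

IQR = Q3 − Q1 = 99.50 − 63.10 = 36.40.
Lower fence = Q1 − 1.5·IQR = 63.10 − 54.60 = 8.50.
Upper fence = Q3 + 1.5·IQR = 99.50 + 54.60 = 154.10.
3.3 < 8.50 → outlier.
300.6 > 154.10 → outlier.
312.7 > 154.10 → outlier.
All remaining values lie within [8.50, 154.10].

3.3, 300.6, 312.7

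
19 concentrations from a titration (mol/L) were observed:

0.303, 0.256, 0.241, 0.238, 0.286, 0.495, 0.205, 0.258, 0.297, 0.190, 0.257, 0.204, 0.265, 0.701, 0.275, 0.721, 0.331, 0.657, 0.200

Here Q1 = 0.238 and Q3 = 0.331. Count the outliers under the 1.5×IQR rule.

IQR = 0.093; fences at 0.238 − 0.1395 = 0.0985 and 0.331 + 0.1395 = 0.4705.
Outside the cutoffs: 0.495, 0.657, 0.701, 0.721.

4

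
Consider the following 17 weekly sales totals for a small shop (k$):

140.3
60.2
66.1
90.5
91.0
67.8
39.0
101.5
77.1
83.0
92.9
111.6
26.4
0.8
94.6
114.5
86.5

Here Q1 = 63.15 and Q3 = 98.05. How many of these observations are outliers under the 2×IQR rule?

IQR = 34.90; fences at 63.15 − 69.80 = -6.65 and 98.05 + 69.80 = 167.85.
Every value lies within the cutoffs.

0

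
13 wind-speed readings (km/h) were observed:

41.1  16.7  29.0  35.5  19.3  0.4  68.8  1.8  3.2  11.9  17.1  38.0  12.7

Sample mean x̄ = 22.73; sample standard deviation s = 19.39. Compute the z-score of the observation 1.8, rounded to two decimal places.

-1.08

z = (1.8 − 22.73) / 19.39 = -1.08.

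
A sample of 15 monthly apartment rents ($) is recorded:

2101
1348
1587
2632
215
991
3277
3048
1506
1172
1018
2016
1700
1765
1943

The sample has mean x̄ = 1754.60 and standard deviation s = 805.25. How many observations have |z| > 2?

Cutoffs: x̄ ± 2s = [144.10, 3365.10].
Every value lies within the cutoffs.

0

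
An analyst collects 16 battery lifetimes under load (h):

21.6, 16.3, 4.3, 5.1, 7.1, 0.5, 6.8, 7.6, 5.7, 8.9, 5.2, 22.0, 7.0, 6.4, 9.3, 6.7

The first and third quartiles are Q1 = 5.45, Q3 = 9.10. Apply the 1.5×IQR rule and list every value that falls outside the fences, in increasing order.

16.3, 21.6, 22.0

IQR = Q3 − Q1 = 9.10 − 5.45 = 3.65.
Lower fence = Q1 − 1.5·IQR = 5.45 − 5.475 = -0.025.
Upper fence = Q3 + 1.5·IQR = 9.10 + 5.475 = 14.575.
16.3 > 14.575 → outlier.
21.6 > 14.575 → outlier.
22.0 > 14.575 → outlier.
All remaining values lie within [-0.025, 14.575].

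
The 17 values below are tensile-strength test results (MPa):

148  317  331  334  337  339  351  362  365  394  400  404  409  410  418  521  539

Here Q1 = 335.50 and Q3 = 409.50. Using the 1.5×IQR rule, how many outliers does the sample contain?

3

IQR = 74.00; fences at 335.50 − 111.00 = 224.50 and 409.50 + 111.00 = 520.50.
Outside the cutoffs: 148, 521, 539.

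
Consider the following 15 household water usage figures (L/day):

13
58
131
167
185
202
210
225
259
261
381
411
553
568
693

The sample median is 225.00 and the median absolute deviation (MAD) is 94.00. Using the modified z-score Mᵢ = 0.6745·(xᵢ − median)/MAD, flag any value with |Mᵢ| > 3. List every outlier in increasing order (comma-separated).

693

|Mᵢ| > 3 ⇔ |xᵢ − 225.00| > 3·94.00/0.6745 = 418.09.
So outliers lie outside [-193.09, 643.09].
693: M = 3.36 → outlier.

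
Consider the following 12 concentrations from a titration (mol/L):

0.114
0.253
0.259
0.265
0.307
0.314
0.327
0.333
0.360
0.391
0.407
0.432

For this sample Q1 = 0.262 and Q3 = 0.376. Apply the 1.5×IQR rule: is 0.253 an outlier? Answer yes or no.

no

IQR = Q3 − Q1 = 0.376 − 0.262 = 0.114.
Lower fence = Q1 − 1.5·IQR = 0.262 − 0.171 = 0.091.
Upper fence = Q3 + 1.5·IQR = 0.376 + 0.171 = 0.547.
0.253 lies within [0.091, 0.547].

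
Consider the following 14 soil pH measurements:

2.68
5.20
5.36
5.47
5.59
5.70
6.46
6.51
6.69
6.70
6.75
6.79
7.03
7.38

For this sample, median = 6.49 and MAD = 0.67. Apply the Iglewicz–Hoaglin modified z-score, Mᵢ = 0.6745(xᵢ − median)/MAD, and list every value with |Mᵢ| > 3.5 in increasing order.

2.68

|Mᵢ| > 3.5 ⇔ |xᵢ − 6.49| > 3.5·0.67/0.6745 = 3.48.
So outliers lie outside [3.01, 9.97].
2.68: M = -3.84 → outlier.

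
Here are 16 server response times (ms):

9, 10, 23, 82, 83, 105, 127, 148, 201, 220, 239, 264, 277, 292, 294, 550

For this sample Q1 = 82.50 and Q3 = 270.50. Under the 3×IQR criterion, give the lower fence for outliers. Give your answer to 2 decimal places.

IQR = Q3 − Q1 = 270.50 − 82.50 = 188.00.
Lower fence = Q1 − 3·IQR = 82.50 − 564.00 = -481.50.
Upper fence = Q3 + 3·IQR = 270.50 + 564.00 = 834.50.

-481.50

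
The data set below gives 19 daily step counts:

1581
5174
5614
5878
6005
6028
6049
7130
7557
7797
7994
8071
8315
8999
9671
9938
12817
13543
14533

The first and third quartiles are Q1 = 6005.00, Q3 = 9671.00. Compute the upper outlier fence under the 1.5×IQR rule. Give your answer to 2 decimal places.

IQR = Q3 − Q1 = 9671.00 − 6005.00 = 3666.00.
Lower fence = Q1 − 1.5·IQR = 6005.00 − 5499.00 = 506.00.
Upper fence = Q3 + 1.5·IQR = 9671.00 + 5499.00 = 15170.00.

15170.00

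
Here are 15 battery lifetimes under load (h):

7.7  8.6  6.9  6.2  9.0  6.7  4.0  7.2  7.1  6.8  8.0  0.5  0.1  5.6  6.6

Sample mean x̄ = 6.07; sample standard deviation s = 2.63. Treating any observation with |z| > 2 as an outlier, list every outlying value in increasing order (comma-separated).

Cutoffs at x̄ ± 2s: 6.07 ± 2·2.63 = [0.81, 11.33].
0.1: z = -2.27, |z| > 2 → outlier.
0.5: z = -2.12, |z| > 2 → outlier.
Every other value lies within [0.81, 11.33].

0.1, 0.5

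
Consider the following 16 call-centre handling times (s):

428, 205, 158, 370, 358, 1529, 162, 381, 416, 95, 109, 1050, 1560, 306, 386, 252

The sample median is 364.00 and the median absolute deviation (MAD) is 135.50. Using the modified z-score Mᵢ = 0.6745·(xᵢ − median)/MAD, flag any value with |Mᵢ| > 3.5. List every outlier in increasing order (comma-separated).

1529, 1560

|Mᵢ| > 3.5 ⇔ |xᵢ − 364.00| > 3.5·135.50/0.6745 = 703.11.
So outliers lie outside [-339.11, 1067.11].
1529: M = 5.80 → outlier.
1560: M = 5.95 → outlier.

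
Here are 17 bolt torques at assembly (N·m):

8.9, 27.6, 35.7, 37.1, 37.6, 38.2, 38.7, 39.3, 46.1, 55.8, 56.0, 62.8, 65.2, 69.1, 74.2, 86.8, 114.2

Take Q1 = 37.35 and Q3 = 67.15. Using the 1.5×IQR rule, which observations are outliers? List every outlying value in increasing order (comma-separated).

IQR = Q3 − Q1 = 67.15 − 37.35 = 29.80.
Lower fence = Q1 − 1.5·IQR = 37.35 − 44.70 = -7.35.
Upper fence = Q3 + 1.5·IQR = 67.15 + 44.70 = 111.85.
114.2 > 111.85 → outlier.
All remaining values lie within [-7.35, 111.85].

114.2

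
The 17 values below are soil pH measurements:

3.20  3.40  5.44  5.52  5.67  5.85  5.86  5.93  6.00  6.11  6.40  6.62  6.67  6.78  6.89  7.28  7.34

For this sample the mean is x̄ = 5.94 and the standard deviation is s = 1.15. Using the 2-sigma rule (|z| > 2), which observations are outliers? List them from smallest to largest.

Cutoffs at x̄ ± 2s: 5.94 ± 2·1.15 = [3.64, 8.24].
3.20: z = -2.38, |z| > 2 → outlier.
3.40: z = -2.21, |z| > 2 → outlier.
Every other value lies within [3.64, 8.24].

3.20, 3.40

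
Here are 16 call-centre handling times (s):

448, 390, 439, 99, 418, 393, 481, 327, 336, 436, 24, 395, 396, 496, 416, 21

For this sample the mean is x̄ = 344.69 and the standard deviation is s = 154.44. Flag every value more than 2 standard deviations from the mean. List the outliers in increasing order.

Cutoffs at x̄ ± 2s: 344.69 ± 2·154.44 = [35.81, 653.57].
21: z = -2.10, |z| > 2 → outlier.
24: z = -2.08, |z| > 2 → outlier.
Every other value lies within [35.81, 653.57].

21, 24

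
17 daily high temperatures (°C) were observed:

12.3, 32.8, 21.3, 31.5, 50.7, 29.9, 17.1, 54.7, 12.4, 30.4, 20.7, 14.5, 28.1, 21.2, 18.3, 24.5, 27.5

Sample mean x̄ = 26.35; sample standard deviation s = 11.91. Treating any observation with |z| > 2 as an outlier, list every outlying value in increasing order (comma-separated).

50.7, 54.7

Cutoffs at x̄ ± 2s: 26.35 ± 2·11.91 = [2.53, 50.17].
50.7: z = 2.04, |z| > 2 → outlier.
54.7: z = 2.38, |z| > 2 → outlier.
Every other value lies within [2.53, 50.17].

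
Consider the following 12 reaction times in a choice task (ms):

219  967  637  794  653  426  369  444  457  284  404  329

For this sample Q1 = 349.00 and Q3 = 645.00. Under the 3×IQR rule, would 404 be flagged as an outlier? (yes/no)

no

IQR = Q3 − Q1 = 645.00 − 349.00 = 296.00.
Lower fence = Q1 − 3·IQR = 349.00 − 888.00 = -539.00.
Upper fence = Q3 + 3·IQR = 645.00 + 888.00 = 1533.00.
404 lies within [-539.00, 1533.00].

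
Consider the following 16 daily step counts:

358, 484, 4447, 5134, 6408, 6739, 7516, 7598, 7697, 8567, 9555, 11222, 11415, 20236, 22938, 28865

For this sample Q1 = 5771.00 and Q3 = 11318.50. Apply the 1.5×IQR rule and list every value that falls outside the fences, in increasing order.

IQR = Q3 − Q1 = 11318.50 − 5771.00 = 5547.50.
Lower fence = Q1 − 1.5·IQR = 5771.00 − 8321.25 = -2550.25.
Upper fence = Q3 + 1.5·IQR = 11318.50 + 8321.25 = 19639.75.
20236 > 19639.75 → outlier.
22938 > 19639.75 → outlier.
28865 > 19639.75 → outlier.
All remaining values lie within [-2550.25, 19639.75].

20236, 22938, 28865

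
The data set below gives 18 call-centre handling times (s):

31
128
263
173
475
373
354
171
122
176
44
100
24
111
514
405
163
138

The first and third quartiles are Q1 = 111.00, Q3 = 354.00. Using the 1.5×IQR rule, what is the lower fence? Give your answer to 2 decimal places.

IQR = Q3 − Q1 = 354.00 − 111.00 = 243.00.
Lower fence = Q1 − 1.5·IQR = 111.00 − 364.50 = -253.50.
Upper fence = Q3 + 1.5·IQR = 354.00 + 364.50 = 718.50.

-253.50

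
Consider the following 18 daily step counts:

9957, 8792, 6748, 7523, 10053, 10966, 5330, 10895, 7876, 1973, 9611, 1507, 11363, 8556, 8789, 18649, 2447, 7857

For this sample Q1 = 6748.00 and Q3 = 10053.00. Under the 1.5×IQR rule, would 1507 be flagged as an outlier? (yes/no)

IQR = Q3 − Q1 = 10053.00 − 6748.00 = 3305.00.
Lower fence = Q1 − 1.5·IQR = 6748.00 − 4957.50 = 1790.50.
Upper fence = Q3 + 1.5·IQR = 10053.00 + 4957.50 = 15010.50.
1507 lies below the lower fence.

yes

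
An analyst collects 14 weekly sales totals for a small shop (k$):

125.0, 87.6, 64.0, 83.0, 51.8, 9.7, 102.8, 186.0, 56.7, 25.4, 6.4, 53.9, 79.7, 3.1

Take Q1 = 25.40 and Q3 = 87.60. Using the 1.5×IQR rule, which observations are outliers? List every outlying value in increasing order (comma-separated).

IQR = Q3 − Q1 = 87.60 − 25.40 = 62.20.
Lower fence = Q1 − 1.5·IQR = 25.40 − 93.30 = -67.90.
Upper fence = Q3 + 1.5·IQR = 87.60 + 93.30 = 180.90.
186.0 > 180.90 → outlier.
All remaining values lie within [-67.90, 180.90].

186.0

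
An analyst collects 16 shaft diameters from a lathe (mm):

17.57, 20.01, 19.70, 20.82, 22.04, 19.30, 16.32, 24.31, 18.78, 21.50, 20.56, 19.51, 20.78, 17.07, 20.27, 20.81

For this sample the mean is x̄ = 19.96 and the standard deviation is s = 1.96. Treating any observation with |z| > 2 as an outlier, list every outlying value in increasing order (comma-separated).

Cutoffs at x̄ ± 2s: 19.96 ± 2·1.96 = [16.04, 23.88].
24.31: z = 2.22, |z| > 2 → outlier.
Every other value lies within [16.04, 23.88].

24.31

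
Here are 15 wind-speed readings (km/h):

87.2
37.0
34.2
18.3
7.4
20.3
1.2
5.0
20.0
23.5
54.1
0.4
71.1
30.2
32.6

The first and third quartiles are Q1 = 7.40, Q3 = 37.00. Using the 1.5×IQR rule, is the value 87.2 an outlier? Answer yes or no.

yes

IQR = Q3 − Q1 = 37.00 − 7.40 = 29.60.
Lower fence = Q1 − 1.5·IQR = 7.40 − 44.40 = -37.00.
Upper fence = Q3 + 1.5·IQR = 37.00 + 44.40 = 81.40.
87.2 lies above the upper fence.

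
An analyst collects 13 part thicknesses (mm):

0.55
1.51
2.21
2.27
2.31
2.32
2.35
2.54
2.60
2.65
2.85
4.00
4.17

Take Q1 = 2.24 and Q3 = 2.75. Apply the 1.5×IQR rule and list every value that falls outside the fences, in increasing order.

0.55, 4.00, 4.17

IQR = Q3 − Q1 = 2.75 − 2.24 = 0.51.
Lower fence = Q1 − 1.5·IQR = 2.24 − 0.765 = 1.475.
Upper fence = Q3 + 1.5·IQR = 2.75 + 0.765 = 3.515.
0.55 < 1.475 → outlier.
4.00 > 3.515 → outlier.
4.17 > 3.515 → outlier.
All remaining values lie within [1.475, 3.515].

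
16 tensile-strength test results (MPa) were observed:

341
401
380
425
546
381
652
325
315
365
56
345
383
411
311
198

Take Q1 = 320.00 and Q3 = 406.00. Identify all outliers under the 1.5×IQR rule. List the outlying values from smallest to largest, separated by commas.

56, 546, 652

IQR = Q3 − Q1 = 406.00 − 320.00 = 86.00.
Lower fence = Q1 − 1.5·IQR = 320.00 − 129.00 = 191.00.
Upper fence = Q3 + 1.5·IQR = 406.00 + 129.00 = 535.00.
56 < 191.00 → outlier.
546 > 535.00 → outlier.
652 > 535.00 → outlier.
All remaining values lie within [191.00, 535.00].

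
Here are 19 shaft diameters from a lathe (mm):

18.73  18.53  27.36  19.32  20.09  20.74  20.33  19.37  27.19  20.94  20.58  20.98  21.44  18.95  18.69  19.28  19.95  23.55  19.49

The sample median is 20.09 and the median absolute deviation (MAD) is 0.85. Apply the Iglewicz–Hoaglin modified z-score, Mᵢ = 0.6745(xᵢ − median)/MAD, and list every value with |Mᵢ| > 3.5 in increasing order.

|Mᵢ| > 3.5 ⇔ |xᵢ − 20.09| > 3.5·0.85/0.6745 = 4.41.
So outliers lie outside [15.68, 24.50].
27.19: M = 5.63 → outlier.
27.36: M = 5.77 → outlier.

27.19, 27.36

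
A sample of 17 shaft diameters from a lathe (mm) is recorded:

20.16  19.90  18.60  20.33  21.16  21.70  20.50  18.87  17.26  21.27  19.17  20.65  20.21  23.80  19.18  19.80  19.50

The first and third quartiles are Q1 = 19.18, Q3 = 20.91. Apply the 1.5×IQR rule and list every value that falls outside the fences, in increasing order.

IQR = Q3 − Q1 = 20.91 − 19.18 = 1.73.
Lower fence = Q1 − 1.5·IQR = 19.18 − 2.595 = 16.585.
Upper fence = Q3 + 1.5·IQR = 20.91 + 2.595 = 23.505.
23.80 > 23.505 → outlier.
All remaining values lie within [16.585, 23.505].

23.80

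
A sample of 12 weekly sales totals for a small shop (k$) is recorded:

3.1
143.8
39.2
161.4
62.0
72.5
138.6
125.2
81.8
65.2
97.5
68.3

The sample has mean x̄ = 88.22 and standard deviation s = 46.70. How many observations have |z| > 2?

Cutoffs: x̄ ± 2s = [-5.18, 181.62].
Every value lies within the cutoffs.

0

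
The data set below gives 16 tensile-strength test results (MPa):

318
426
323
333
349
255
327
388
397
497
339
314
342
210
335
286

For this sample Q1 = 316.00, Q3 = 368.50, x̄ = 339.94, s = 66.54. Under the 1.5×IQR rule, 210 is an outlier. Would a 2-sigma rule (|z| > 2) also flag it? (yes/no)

no

z = (210 − 339.94) / 66.54 = -1.95.
|z| = 1.95 ≤ 2.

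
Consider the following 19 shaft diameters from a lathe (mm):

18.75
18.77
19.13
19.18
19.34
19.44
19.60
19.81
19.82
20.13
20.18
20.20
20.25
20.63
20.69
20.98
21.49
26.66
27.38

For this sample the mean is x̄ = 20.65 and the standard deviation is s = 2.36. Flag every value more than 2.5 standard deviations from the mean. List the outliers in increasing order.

Cutoffs at x̄ ± 2.5s: 20.65 ± 2.5·2.36 = [14.75, 26.55].
26.66: z = 2.55, |z| > 2.5 → outlier.
27.38: z = 2.85, |z| > 2.5 → outlier.
Every other value lies within [14.75, 26.55].

26.66, 27.38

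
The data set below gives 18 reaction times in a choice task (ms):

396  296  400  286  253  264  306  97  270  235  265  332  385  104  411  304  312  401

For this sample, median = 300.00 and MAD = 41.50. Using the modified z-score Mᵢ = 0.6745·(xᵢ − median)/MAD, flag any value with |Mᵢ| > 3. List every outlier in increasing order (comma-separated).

|Mᵢ| > 3 ⇔ |xᵢ − 300.00| > 3·41.50/0.6745 = 184.58.
So outliers lie outside [115.42, 484.58].
97: M = -3.30 → outlier.
104: M = -3.19 → outlier.

97, 104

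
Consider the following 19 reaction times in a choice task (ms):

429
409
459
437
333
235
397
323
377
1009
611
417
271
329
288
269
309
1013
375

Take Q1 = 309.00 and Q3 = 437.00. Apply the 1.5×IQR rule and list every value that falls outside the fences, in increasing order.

IQR = Q3 − Q1 = 437.00 − 309.00 = 128.00.
Lower fence = Q1 − 1.5·IQR = 309.00 − 192.00 = 117.00.
Upper fence = Q3 + 1.5·IQR = 437.00 + 192.00 = 629.00.
1009 > 629.00 → outlier.
1013 > 629.00 → outlier.
All remaining values lie within [117.00, 629.00].

1009, 1013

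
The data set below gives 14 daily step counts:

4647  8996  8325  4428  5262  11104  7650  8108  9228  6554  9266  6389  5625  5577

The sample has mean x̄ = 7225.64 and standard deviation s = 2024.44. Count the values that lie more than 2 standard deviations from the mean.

Cutoffs: x̄ ± 2s = [3176.76, 11274.52].
Every value lies within the cutoffs.

0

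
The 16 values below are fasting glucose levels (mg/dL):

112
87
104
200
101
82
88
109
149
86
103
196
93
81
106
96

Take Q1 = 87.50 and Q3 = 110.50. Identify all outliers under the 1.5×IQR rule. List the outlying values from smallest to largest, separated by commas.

IQR = Q3 − Q1 = 110.50 − 87.50 = 23.00.
Lower fence = Q1 − 1.5·IQR = 87.50 − 34.50 = 53.00.
Upper fence = Q3 + 1.5·IQR = 110.50 + 34.50 = 145.00.
149 > 145.00 → outlier.
196 > 145.00 → outlier.
200 > 145.00 → outlier.
All remaining values lie within [53.00, 145.00].

149, 196, 200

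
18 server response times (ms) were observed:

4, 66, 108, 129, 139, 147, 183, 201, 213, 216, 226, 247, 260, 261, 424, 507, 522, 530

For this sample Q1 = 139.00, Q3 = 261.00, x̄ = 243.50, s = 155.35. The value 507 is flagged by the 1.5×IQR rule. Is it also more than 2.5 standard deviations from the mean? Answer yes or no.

no

z = (507 − 243.50) / 155.35 = 1.70.
|z| = 1.70 ≤ 2.5.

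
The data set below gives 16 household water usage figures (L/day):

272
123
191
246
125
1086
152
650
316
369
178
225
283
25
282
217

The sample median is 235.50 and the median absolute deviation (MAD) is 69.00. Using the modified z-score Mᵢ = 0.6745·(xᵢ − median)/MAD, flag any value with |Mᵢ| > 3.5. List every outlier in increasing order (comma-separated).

650, 1086

|Mᵢ| > 3.5 ⇔ |xᵢ − 235.50| > 3.5·69.00/0.6745 = 358.04.
So outliers lie outside [-122.54, 593.54].
650: M = 4.05 → outlier.
1086: M = 8.31 → outlier.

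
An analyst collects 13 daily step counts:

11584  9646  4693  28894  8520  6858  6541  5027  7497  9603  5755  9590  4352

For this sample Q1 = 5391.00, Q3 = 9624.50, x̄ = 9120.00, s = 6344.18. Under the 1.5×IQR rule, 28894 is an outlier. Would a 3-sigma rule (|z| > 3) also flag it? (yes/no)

z = (28894 − 9120.00) / 6344.18 = 3.12.
|z| = 3.12 > 3.

yes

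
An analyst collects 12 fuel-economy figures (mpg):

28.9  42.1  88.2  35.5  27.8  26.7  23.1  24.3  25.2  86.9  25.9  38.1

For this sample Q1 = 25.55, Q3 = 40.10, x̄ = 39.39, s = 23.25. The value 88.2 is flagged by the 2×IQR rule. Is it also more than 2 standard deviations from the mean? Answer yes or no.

yes

z = (88.2 − 39.39) / 23.25 = 2.10.
|z| = 2.10 > 2.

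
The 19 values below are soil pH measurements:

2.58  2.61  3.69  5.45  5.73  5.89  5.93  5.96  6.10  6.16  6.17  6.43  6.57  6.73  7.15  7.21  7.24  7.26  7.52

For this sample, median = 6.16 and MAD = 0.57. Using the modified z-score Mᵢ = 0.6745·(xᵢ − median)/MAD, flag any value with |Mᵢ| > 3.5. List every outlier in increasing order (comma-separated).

|Mᵢ| > 3.5 ⇔ |xᵢ − 6.16| > 3.5·0.57/0.6745 = 2.96.
So outliers lie outside [3.20, 9.12].
2.58: M = -4.24 → outlier.
2.61: M = -4.20 → outlier.

2.58, 2.61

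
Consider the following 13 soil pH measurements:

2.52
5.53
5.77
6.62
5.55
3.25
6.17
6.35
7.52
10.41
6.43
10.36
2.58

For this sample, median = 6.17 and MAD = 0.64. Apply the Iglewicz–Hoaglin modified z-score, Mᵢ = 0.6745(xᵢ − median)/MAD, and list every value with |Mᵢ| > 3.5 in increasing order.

|Mᵢ| > 3.5 ⇔ |xᵢ − 6.17| > 3.5·0.64/0.6745 = 3.32.
So outliers lie outside [2.85, 9.49].
2.52: M = -3.85 → outlier.
2.58: M = -3.78 → outlier.
10.36: M = 4.42 → outlier.
10.41: M = 4.47 → outlier.

2.52, 2.58, 10.36, 10.41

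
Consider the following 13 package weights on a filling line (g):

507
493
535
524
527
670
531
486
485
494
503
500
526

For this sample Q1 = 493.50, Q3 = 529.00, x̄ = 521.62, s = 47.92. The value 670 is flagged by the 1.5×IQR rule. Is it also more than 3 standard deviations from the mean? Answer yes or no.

z = (670 − 521.62) / 47.92 = 3.10.
|z| = 3.10 > 3.

yes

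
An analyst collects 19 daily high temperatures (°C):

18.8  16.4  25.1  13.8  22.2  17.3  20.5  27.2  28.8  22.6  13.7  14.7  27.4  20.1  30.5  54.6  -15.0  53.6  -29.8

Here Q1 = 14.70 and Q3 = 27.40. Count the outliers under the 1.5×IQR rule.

4

IQR = 12.70; fences at 14.70 − 19.05 = -4.35 and 27.40 + 19.05 = 46.45.
Outside the cutoffs: -29.8, -15.0, 53.6, 54.6.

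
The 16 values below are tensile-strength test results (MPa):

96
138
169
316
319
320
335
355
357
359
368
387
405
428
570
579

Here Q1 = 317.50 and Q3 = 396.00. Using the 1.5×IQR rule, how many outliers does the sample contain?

IQR = 78.50; fences at 317.50 − 117.75 = 199.75 and 396.00 + 117.75 = 513.75.
Outside the cutoffs: 96, 138, 169, 570, 579.

5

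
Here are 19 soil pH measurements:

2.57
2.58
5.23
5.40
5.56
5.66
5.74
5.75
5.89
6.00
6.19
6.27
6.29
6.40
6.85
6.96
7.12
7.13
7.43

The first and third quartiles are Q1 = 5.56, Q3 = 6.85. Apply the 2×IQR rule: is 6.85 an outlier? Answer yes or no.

IQR = Q3 − Q1 = 6.85 − 5.56 = 1.29.
Lower fence = Q1 − 2·IQR = 5.56 − 2.58 = 2.98.
Upper fence = Q3 + 2·IQR = 6.85 + 2.58 = 9.43.
6.85 lies within [2.98, 9.43].

no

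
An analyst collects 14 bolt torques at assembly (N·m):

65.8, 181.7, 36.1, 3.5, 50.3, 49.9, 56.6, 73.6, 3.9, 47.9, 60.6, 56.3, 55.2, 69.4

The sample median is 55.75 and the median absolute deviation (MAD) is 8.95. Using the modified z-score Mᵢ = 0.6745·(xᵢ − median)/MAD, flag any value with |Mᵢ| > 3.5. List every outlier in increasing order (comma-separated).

|Mᵢ| > 3.5 ⇔ |xᵢ − 55.75| > 3.5·8.95/0.6745 = 46.44.
So outliers lie outside [9.31, 102.19].
3.5: M = -3.94 → outlier.
3.9: M = -3.91 → outlier.
181.7: M = 9.49 → outlier.

3.5, 3.9, 181.7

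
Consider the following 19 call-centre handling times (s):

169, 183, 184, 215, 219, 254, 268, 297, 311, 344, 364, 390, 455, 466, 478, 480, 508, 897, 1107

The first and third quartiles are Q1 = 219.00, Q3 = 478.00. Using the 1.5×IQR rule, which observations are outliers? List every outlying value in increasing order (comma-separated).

IQR = Q3 − Q1 = 478.00 − 219.00 = 259.00.
Lower fence = Q1 − 1.5·IQR = 219.00 − 388.50 = -169.50.
Upper fence = Q3 + 1.5·IQR = 478.00 + 388.50 = 866.50.
897 > 866.50 → outlier.
1107 > 866.50 → outlier.
All remaining values lie within [-169.50, 866.50].

897, 1107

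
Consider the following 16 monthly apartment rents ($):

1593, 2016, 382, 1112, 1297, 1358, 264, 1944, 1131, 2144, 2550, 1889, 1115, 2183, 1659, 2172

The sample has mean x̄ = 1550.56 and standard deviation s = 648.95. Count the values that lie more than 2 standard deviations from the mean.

Cutoffs: x̄ ± 2s = [252.66, 2848.46].
Every value lies within the cutoffs.

0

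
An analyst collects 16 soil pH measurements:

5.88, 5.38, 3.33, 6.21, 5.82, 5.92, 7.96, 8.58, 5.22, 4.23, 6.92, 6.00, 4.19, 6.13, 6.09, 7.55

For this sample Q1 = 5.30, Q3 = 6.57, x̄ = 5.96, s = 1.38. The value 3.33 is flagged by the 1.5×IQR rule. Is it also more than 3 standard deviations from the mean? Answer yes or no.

z = (3.33 − 5.96) / 1.38 = -1.91.
|z| = 1.91 ≤ 3.

no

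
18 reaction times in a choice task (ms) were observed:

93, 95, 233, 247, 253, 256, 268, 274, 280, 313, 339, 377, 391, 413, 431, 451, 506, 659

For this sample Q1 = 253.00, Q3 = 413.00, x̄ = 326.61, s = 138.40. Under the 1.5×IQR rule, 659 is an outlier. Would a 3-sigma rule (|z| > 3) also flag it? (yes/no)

no

z = (659 − 326.61) / 138.40 = 2.40.
|z| = 2.40 ≤ 3.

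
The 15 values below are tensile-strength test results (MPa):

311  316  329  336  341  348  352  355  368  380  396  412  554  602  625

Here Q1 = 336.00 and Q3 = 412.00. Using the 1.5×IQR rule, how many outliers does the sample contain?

3

IQR = 76.00; fences at 336.00 − 114.00 = 222.00 and 412.00 + 114.00 = 526.00.
Outside the cutoffs: 554, 602, 625.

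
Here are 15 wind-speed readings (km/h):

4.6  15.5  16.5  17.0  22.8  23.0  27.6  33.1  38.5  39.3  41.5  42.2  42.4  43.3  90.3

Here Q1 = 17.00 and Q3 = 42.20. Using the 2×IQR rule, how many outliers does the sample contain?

IQR = 25.20; fences at 17.00 − 50.40 = -33.40 and 42.20 + 50.40 = 92.60.
Every value lies within the cutoffs.

0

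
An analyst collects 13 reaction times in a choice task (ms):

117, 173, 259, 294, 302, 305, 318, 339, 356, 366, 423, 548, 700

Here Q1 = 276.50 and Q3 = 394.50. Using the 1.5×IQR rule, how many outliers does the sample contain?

1

IQR = 118.00; fences at 276.50 − 177.00 = 99.50 and 394.50 + 177.00 = 571.50.
Outside the cutoffs: 700.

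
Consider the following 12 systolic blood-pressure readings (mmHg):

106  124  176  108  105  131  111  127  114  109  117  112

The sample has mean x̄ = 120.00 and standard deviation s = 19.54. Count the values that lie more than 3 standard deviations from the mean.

Cutoffs: x̄ ± 3s = [61.38, 178.62].
Every value lies within the cutoffs.

0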